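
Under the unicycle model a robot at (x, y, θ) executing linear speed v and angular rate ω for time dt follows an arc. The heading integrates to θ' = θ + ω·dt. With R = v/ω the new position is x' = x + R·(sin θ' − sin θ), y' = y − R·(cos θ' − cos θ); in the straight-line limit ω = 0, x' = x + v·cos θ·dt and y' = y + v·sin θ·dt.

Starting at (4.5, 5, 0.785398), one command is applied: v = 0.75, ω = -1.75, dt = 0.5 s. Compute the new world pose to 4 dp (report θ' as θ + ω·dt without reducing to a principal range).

(4.8414, 5.1238, -0.0896)

θ' = 0.7854 + -1.75·0.5 = -0.0896
R = v/ω = 0.75/-1.75 = -0.4286
x' = 4.5 + -0.4286·(sin -0.0896 − sin 0.7854) = 4.8414
y' = 5 − -0.4286·(cos -0.0896 − cos 0.7854) = 5.1238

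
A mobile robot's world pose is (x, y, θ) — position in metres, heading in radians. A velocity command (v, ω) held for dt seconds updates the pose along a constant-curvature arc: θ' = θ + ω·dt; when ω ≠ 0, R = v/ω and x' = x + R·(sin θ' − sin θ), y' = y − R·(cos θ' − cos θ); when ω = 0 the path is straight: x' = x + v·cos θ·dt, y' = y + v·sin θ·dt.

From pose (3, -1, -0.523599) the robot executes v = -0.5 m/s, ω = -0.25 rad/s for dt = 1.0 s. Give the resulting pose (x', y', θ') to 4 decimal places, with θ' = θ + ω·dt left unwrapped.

(2.6026, -0.6988, -0.7736)

θ' = -0.5236 + -0.25·1.0 = -0.7736
R = v/ω = -0.5/-0.25 = 2.0000
x' = 3 + 2.0000·(sin -0.7736 − sin -0.5236) = 2.6026
y' = -1 − 2.0000·(cos -0.7736 − cos -0.5236) = -0.6988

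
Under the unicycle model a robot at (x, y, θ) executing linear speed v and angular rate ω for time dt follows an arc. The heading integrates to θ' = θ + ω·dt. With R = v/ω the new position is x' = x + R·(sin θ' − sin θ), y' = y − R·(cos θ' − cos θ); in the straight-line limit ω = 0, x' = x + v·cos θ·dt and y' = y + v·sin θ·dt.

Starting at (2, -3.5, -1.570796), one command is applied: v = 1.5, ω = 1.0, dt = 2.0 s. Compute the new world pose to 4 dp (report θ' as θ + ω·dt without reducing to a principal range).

θ' = -1.5708 + 1.0·2.0 = 0.4292
R = v/ω = 1.5/1.0 = 1.5000
x' = 2 + 1.5000·(sin 0.4292 − sin -1.5708) = 4.1242
y' = -3.5 − 1.5000·(cos 0.4292 − cos -1.5708) = -4.8639

(4.1242, -4.8639, 0.4292)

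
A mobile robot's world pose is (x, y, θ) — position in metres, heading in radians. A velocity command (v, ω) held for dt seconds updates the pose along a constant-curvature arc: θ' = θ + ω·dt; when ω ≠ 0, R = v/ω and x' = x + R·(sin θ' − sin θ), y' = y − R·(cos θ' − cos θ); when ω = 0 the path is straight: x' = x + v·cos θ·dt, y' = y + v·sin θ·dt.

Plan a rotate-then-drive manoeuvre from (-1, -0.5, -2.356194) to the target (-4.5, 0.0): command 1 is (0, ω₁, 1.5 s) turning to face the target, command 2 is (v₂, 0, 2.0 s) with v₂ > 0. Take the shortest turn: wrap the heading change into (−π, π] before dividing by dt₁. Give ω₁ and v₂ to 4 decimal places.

ω₁ = -0.6182, v₂ = 1.7678

heading to target = atan2(0−-0.5, -4.5−-1) = 2.9997
Δθ = wrap(2.9997 − -2.3562) = -0.9273; ω₁ = Δθ/dt₁ = -0.6182
distance = √((-4.5−-1)² + (0−-0.5)²) = 3.5355; v₂ = distance/dt₂ = 1.7678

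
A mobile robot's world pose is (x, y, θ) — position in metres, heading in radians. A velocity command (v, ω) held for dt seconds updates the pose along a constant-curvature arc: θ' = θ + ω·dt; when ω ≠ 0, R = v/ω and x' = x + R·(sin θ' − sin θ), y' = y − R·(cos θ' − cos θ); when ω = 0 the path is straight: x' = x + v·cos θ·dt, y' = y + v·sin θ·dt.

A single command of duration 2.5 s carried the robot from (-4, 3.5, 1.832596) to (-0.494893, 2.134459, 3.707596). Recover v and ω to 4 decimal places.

Δθ = 3.707596 − 1.832596 = 1.875000
ω = Δθ/dt = 1.875000/2.5 = 0.7500
R = Δx/(sin θ' − sin θ) = -2.3333
v = R·ω = -2.3333·0.7500 = -1.7500

v = -1.7500, ω = 0.7500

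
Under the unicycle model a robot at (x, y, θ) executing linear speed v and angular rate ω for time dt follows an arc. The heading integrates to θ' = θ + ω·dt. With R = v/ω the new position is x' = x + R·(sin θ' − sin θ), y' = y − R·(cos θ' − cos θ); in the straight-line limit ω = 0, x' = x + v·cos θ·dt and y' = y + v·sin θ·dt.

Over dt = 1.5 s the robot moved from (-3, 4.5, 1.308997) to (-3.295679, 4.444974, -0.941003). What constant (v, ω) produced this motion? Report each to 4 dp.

v = -0.2500, ω = -1.5000

Δθ = -0.941003 − 1.308997 = -2.250000
ω = Δθ/dt = -2.250000/1.5 = -1.5000
R = Δx/(sin θ' − sin θ) = 0.1667
v = R·ω = 0.1667·-1.5000 = -0.2500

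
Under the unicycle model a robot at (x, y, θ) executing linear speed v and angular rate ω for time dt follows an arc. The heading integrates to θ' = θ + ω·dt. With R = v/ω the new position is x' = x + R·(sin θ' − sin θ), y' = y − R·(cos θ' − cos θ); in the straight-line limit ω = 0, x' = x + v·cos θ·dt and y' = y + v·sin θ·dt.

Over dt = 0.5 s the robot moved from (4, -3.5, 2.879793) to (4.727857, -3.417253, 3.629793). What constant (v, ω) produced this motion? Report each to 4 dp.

v = -1.5000, ω = 1.5000

Δθ = 3.629793 − 2.879793 = 0.750000
ω = Δθ/dt = 0.750000/0.5 = 1.5000
R = Δx/(sin θ' − sin θ) = -1.0000
v = R·ω = -1.0000·1.5000 = -1.5000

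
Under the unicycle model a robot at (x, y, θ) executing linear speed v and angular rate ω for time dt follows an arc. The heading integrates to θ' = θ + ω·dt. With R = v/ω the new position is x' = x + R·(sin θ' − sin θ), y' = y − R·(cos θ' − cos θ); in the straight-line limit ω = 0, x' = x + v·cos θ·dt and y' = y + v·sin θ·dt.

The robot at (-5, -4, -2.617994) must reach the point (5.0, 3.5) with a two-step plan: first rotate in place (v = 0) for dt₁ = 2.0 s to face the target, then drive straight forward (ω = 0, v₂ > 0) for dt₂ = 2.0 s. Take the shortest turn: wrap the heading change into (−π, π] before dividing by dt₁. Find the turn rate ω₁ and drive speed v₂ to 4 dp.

ω₁ = -1.5108, v₂ = 6.2500

heading to target = atan2(3.5−-4, 5−-5) = 0.6435
Δθ = wrap(0.6435 − -2.6180) = -3.0217; ω₁ = Δθ/dt₁ = -1.5108
distance = √((5−-5)² + (3.5−-4)²) = 12.5000; v₂ = distance/dt₂ = 6.2500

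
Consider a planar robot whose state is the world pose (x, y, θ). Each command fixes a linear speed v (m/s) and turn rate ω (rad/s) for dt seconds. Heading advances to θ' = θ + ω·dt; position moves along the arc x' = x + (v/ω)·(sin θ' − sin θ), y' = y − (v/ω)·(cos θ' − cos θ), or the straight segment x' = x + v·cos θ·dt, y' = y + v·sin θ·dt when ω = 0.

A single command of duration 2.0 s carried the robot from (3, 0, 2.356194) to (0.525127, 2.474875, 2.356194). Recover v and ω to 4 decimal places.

Δθ = 2.356194 − 2.356194 = 0.000000
ω = Δθ/dt = 0.000000/2.0 = 0.0000
ω = 0 → v = (Δx·cos θ + Δy·sin θ)/dt = 1.7500

v = 1.7500, ω = 0.0000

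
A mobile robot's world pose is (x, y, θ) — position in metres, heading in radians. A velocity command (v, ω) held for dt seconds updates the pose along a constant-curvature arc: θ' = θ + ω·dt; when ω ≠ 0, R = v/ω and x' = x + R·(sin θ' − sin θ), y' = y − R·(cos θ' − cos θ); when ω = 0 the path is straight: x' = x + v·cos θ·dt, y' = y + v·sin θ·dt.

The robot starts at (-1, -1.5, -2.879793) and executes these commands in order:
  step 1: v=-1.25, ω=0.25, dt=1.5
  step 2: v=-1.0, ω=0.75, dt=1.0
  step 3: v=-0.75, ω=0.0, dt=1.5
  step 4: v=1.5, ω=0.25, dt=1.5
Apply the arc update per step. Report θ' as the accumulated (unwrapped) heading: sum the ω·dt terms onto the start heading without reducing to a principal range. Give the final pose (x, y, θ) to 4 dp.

step 1: θ'=-2.5048 (R=-5.0000) → pose (0.6790, -0.6904, -2.5048)
step 2: θ'=-1.7548 (R=-1.3333) → pose (1.1970, 0.1377, -1.7548)
step 3: θ'=-1.7548 (straight) → pose (1.4029, 1.2437, -1.7548)
step 4: θ'=-1.3798 (R=6.0000) → pose (1.4107, -0.9931, -1.3798)

(1.4107, -0.9931, -1.3798)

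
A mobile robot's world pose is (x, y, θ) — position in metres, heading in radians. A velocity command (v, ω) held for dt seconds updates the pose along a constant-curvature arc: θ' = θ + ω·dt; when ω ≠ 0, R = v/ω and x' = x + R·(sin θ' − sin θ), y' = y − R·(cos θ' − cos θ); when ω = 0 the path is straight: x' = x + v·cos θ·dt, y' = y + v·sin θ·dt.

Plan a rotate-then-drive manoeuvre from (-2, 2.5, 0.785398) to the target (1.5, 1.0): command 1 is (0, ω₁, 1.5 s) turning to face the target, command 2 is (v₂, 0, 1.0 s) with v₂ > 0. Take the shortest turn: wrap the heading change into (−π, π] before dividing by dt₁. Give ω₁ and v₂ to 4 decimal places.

ω₁ = -0.7935, v₂ = 3.8079

heading to target = atan2(1−2.5, 1.5−-2) = -0.4049
Δθ = wrap(-0.4049 − 0.7854) = -1.1903; ω₁ = Δθ/dt₁ = -0.7935
distance = √((1.5−-2)² + (1−2.5)²) = 3.8079; v₂ = distance/dt₂ = 3.8079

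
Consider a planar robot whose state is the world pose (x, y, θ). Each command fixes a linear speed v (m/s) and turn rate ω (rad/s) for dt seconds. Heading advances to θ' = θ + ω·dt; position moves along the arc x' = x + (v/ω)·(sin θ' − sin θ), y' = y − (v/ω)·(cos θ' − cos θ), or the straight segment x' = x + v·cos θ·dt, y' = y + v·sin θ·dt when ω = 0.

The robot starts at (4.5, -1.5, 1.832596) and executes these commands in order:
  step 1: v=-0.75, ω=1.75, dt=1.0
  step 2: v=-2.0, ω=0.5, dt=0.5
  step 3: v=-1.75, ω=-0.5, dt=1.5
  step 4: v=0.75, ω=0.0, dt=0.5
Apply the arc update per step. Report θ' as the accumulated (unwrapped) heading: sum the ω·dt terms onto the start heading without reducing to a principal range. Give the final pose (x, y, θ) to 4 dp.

(8.0014, -0.4229, 3.0826)

step 1: θ'=3.5826 (R=-0.4286) → pose (5.0969, -1.7766, 3.5826)
step 2: θ'=3.8326 (R=-4.0000) → pose (5.9388, -1.2418, 3.8326)
step 3: θ'=3.0826 (R=3.5000) → pose (8.3757, -0.4450, 3.0826)
step 4: θ'=3.0826 (straight) → pose (8.0014, -0.4229, 3.0826)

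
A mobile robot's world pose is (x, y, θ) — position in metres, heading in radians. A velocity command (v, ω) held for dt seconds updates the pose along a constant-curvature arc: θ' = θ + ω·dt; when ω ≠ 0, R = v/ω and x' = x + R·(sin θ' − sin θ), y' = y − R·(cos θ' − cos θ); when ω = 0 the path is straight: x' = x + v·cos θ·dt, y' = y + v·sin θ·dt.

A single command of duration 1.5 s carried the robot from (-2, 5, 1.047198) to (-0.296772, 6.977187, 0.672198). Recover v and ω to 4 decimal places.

v = 1.7500, ω = -0.2500

Δθ = 0.672198 − 1.047198 = -0.375000
ω = Δθ/dt = -0.375000/1.5 = -0.2500
R = −Δy/(cos θ' − cos θ) = -7.0000
v = R·ω = -7.0000·-0.2500 = 1.7500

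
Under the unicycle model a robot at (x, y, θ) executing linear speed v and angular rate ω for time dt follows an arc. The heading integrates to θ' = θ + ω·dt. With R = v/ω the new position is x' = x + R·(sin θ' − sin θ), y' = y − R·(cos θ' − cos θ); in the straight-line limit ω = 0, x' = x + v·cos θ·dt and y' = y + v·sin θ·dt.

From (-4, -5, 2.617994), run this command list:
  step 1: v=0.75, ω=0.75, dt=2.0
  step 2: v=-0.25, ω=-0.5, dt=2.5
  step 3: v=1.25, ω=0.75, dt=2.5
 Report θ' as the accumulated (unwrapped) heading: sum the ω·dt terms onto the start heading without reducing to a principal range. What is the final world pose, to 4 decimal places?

(-6.8954, -6.7603, 4.7430)

step 1: θ'=4.1180 (R=1.0000) → pose (-5.3285, -5.3060, 4.1180)
step 2: θ'=2.8680 (R=0.5000) → pose (-4.7791, -5.1046, 2.8680)
step 3: θ'=4.7430 (R=1.6667) → pose (-6.8954, -6.7603, 4.7430)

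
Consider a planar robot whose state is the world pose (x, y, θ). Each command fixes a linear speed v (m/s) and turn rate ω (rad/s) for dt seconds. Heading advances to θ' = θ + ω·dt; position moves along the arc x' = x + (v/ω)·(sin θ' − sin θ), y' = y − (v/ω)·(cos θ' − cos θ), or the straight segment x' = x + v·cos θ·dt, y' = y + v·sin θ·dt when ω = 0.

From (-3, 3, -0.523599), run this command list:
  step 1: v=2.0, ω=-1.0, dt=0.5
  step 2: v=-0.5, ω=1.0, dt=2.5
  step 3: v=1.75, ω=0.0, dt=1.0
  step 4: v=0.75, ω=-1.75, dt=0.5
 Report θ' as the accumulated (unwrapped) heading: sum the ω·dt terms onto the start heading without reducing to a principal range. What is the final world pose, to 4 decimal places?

(-2.8677, 4.1507, 0.6014)

step 1: θ'=-1.0236 (R=-2.0000) → pose (-2.2920, 2.3085, -1.0236)
step 2: θ'=1.4764 (R=-0.5000) → pose (-3.2168, 2.0955, 1.4764)
step 3: θ'=1.4764 (straight) → pose (-3.0518, 3.8377, 1.4764)
step 4: θ'=0.6014 (R=-0.4286) → pose (-2.8677, 4.1507, 0.6014)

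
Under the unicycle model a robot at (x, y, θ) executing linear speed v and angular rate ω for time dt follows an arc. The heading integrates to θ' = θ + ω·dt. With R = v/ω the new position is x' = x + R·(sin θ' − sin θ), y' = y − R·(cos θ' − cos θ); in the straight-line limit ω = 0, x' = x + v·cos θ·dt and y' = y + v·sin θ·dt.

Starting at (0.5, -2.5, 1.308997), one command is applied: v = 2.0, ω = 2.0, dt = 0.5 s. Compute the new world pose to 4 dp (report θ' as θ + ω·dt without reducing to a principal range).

θ' = 1.3090 + 2.0·0.5 = 2.3090
R = v/ω = 2.0/2.0 = 1.0000
x' = 0.5 + 1.0000·(sin 2.3090 − sin 1.3090) = 0.2738
y' = -2.5 − 1.0000·(cos 2.3090 − cos 1.3090) = -1.5682

(0.2738, -1.5682, 2.3090)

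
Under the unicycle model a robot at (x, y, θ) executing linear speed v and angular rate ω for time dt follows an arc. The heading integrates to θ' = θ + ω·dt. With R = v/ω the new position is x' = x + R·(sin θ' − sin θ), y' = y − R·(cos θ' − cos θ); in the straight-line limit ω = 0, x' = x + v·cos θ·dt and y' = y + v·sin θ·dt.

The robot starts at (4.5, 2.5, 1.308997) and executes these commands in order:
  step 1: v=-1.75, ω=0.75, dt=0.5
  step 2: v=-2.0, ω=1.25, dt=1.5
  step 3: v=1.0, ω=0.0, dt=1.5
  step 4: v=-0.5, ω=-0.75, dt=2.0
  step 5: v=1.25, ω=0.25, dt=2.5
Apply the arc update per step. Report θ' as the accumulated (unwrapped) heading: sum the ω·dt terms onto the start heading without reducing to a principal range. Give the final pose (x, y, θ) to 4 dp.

(3.9547, 1.5862, 2.6840)

step 1: θ'=1.6840 (R=-2.3333) → pose (4.4354, 1.6325, 1.6840)
step 2: θ'=3.5590 (R=-1.6000) → pose (6.6738, 0.3506, 3.5590)
step 3: θ'=3.5590 (straight) → pose (5.3026, -0.2575, 3.5590)
step 4: θ'=2.0590 (R=0.6667) → pose (6.1616, -0.5542, 2.0590)
step 5: θ'=2.6840 (R=5.0000) → pose (3.9547, 1.5862, 2.6840)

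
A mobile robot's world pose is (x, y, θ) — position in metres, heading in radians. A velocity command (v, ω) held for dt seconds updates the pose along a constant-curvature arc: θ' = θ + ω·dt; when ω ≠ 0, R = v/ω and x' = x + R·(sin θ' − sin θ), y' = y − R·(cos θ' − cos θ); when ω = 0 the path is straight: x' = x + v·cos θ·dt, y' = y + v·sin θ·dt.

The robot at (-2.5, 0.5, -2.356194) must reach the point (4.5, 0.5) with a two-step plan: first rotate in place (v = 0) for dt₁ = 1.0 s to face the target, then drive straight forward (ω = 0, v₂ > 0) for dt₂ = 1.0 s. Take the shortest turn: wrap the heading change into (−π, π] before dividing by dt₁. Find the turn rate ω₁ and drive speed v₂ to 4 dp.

ω₁ = 2.3562, v₂ = 7.0000

heading to target = atan2(0.5−0.5, 4.5−-2.5) = 0.0000
Δθ = wrap(0.0000 − -2.3562) = 2.3562; ω₁ = Δθ/dt₁ = 2.3562
distance = √((4.5−-2.5)² + (0.5−0.5)²) = 7.0000; v₂ = distance/dt₂ = 7.0000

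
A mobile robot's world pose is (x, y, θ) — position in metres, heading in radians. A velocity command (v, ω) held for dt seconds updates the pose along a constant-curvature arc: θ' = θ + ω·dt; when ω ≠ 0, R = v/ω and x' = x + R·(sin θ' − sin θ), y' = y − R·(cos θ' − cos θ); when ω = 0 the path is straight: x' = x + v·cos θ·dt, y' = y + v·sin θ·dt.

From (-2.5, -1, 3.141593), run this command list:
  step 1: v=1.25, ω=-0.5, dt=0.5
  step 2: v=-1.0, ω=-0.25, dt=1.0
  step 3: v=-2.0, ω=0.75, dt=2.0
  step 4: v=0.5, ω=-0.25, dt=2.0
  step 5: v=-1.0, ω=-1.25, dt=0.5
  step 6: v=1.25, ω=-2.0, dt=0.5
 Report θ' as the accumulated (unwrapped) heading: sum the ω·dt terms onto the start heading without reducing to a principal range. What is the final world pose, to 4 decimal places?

step 1: θ'=2.8916 (R=-2.5000) → pose (-3.1185, -0.9223, 2.8916)
step 2: θ'=2.6416 (R=4.0000) → pose (-2.1904, -1.2876, 2.6416)
step 3: θ'=4.1416 (R=-2.6667) → pose (1.3320, -0.3882, 4.1416)
step 4: θ'=3.6416 (R=-2.0000) → pose (0.6079, -1.0627, 3.6416)
step 5: θ'=3.0166 (R=0.8000) → pose (1.0912, -0.9711, 3.0166)
step 6: θ'=2.0166 (R=-0.6250) → pose (0.6052, -0.6204, 2.0166)

(0.6052, -0.6204, 2.0166)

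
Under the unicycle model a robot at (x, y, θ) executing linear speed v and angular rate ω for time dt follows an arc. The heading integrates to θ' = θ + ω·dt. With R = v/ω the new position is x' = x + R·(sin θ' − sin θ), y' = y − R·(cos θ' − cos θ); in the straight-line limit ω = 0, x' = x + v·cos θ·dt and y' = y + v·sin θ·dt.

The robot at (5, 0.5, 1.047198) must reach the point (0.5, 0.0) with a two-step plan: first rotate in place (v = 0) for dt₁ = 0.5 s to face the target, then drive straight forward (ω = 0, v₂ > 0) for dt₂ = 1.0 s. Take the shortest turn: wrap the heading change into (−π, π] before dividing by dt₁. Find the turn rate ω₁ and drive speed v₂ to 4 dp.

heading to target = atan2(0−0.5, 0.5−5) = -3.0309
Δθ = wrap(-3.0309 − 1.0472) = 2.2051; ω₁ = Δθ/dt₁ = 4.4101
distance = √((0.5−5)² + (0−0.5)²) = 4.5277; v₂ = distance/dt₂ = 4.5277

ω₁ = 4.4101, v₂ = 4.5277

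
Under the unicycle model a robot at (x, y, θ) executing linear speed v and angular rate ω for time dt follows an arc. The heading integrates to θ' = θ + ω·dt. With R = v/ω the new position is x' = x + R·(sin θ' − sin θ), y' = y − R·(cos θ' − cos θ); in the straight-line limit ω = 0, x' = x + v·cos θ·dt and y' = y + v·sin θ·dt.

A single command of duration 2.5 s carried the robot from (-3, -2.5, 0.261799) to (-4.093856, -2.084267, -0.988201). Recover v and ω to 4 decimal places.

v = -0.5000, ω = -0.5000

Δθ = -0.988201 − 0.261799 = -1.250000
ω = Δθ/dt = -1.250000/2.5 = -0.5000
R = Δx/(sin θ' − sin θ) = 1.0000
v = R·ω = 1.0000·-0.5000 = -0.5000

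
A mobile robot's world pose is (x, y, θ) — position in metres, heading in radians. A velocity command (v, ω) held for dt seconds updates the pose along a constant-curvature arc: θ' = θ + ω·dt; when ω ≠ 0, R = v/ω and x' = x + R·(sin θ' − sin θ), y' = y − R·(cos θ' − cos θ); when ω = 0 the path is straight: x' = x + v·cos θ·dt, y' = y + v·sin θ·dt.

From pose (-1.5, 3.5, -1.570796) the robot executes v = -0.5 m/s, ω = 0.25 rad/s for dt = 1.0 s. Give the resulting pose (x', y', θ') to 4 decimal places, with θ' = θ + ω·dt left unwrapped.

θ' = -1.5708 + 0.25·1.0 = -1.3208
R = v/ω = -0.5/0.25 = -2.0000
x' = -1.5 + -2.0000·(sin -1.3208 − sin -1.5708) = -1.5622
y' = 3.5 − -2.0000·(cos -1.3208 − cos -1.5708) = 3.9948

(-1.5622, 3.9948, -1.3208)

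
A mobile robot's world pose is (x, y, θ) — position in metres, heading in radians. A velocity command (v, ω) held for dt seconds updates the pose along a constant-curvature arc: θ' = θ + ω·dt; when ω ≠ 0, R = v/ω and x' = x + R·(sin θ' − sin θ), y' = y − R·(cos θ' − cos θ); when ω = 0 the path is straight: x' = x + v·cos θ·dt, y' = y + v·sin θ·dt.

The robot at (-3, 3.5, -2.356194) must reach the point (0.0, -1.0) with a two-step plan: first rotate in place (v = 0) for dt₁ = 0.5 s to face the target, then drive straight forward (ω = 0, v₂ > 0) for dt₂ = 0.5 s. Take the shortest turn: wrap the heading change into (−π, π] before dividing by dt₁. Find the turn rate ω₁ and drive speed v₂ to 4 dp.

heading to target = atan2(-1−3.5, 0−-3) = -0.9828
Δθ = wrap(-0.9828 − -2.3562) = 1.3734; ω₁ = Δθ/dt₁ = 2.7468
distance = √((0−-3)² + (-1−3.5)²) = 5.4083; v₂ = distance/dt₂ = 10.8167

ω₁ = 2.7468, v₂ = 10.8167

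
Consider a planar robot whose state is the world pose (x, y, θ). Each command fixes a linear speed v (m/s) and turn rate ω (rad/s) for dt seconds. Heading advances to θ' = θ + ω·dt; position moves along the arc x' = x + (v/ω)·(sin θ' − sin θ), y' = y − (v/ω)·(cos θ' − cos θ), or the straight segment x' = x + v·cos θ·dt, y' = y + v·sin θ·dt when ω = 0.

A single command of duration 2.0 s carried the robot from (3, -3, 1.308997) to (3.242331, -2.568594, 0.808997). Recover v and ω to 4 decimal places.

Δθ = 0.808997 − 1.308997 = -0.500000
ω = Δθ/dt = -0.500000/2.0 = -0.2500
R = −Δy/(cos θ' − cos θ) = -1.0000
v = R·ω = -1.0000·-0.2500 = 0.2500

v = 0.2500, ω = -0.2500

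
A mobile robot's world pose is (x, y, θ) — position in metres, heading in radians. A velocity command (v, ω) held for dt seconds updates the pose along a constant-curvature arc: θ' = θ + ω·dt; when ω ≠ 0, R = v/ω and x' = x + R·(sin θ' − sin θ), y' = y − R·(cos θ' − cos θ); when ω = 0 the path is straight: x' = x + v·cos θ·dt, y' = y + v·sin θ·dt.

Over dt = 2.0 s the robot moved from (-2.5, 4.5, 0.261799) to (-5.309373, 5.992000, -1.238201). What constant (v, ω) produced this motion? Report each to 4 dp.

v = -1.7500, ω = -0.7500

Δθ = -1.238201 − 0.261799 = -1.500000
ω = Δθ/dt = -1.500000/2.0 = -0.7500
R = Δx/(sin θ' − sin θ) = 2.3333
v = R·ω = 2.3333·-0.7500 = -1.7500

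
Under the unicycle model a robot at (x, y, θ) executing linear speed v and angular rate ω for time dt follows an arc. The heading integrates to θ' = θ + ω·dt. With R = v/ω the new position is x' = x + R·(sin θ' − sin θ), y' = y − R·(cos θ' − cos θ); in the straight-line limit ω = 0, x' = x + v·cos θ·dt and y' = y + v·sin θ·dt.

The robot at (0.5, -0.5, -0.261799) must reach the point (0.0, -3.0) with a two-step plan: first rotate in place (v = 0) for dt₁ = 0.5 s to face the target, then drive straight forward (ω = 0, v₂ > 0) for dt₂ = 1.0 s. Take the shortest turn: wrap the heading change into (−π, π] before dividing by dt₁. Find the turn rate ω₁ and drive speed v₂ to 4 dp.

ω₁ = -3.0128, v₂ = 2.5495

heading to target = atan2(-3−-0.5, 0−0.5) = -1.7682
Δθ = wrap(-1.7682 − -0.2618) = -1.5064; ω₁ = Δθ/dt₁ = -3.0128
distance = √((0−0.5)² + (-3−-0.5)²) = 2.5495; v₂ = distance/dt₂ = 2.5495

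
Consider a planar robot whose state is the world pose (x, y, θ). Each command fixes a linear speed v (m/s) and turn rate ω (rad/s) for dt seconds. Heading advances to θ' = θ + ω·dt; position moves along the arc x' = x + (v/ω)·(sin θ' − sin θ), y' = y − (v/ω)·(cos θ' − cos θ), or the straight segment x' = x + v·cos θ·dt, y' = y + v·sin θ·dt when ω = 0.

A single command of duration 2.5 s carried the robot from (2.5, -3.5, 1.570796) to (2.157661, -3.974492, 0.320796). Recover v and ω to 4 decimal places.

v = -0.2500, ω = -0.5000

Δθ = 0.320796 − 1.570796 = -1.250000
ω = Δθ/dt = -1.250000/2.5 = -0.5000
R = −Δy/(cos θ' − cos θ) = 0.5000
v = R·ω = 0.5000·-0.5000 = -0.2500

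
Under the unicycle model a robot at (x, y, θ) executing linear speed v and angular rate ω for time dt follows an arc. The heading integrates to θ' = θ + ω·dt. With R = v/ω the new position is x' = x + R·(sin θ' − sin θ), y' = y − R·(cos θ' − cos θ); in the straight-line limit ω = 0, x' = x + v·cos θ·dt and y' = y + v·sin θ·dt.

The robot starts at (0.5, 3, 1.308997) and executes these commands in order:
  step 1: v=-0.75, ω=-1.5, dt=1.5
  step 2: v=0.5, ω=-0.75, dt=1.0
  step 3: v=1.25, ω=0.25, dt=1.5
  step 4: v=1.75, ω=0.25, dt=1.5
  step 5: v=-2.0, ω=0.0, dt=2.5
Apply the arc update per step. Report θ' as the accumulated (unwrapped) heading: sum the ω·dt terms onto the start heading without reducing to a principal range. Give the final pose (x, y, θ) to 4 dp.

(-1.9665, 2.1847, -0.9410)

step 1: θ'=-0.9410 (R=0.5000) → pose (-0.3870, 2.8349, -0.9410)
step 2: θ'=-1.6910 (R=-0.6667) → pose (-0.2639, 2.3623, -1.6910)
step 3: θ'=-1.3160 (R=5.0000) → pose (-0.1386, 0.5025, -1.3160)
step 4: θ'=-0.9410 (R=7.0000) → pose (0.9784, -1.8560, -0.9410)
step 5: θ'=-0.9410 (straight) → pose (-1.9665, 2.1847, -0.9410)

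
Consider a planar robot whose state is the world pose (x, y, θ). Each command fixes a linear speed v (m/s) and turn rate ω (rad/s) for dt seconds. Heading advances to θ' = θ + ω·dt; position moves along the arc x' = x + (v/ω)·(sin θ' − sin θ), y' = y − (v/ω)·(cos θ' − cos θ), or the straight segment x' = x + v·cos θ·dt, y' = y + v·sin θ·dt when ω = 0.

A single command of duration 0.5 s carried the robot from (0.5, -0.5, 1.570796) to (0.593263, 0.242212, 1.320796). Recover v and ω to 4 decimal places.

Δθ = 1.320796 − 1.570796 = -0.250000
ω = Δθ/dt = -0.250000/0.5 = -0.5000
R = −Δy/(cos θ' − cos θ) = -3.0000
v = R·ω = -3.0000·-0.5000 = 1.5000

v = 1.5000, ω = -0.5000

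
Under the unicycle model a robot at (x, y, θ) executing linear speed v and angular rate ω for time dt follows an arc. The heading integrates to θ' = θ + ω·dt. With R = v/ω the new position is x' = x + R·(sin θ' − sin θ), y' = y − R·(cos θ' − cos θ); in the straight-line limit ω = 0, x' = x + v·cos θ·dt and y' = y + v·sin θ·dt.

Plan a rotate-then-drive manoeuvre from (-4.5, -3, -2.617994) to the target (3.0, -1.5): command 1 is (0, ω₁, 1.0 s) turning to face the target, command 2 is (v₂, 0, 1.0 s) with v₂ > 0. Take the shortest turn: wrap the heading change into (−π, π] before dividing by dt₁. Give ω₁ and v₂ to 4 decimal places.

ω₁ = 2.8154, v₂ = 7.6485

heading to target = atan2(-1.5−-3, 3−-4.5) = 0.1974
Δθ = wrap(0.1974 − -2.6180) = 2.8154; ω₁ = Δθ/dt₁ = 2.8154
distance = √((3−-4.5)² + (-1.5−-3)²) = 7.6485; v₂ = distance/dt₂ = 7.6485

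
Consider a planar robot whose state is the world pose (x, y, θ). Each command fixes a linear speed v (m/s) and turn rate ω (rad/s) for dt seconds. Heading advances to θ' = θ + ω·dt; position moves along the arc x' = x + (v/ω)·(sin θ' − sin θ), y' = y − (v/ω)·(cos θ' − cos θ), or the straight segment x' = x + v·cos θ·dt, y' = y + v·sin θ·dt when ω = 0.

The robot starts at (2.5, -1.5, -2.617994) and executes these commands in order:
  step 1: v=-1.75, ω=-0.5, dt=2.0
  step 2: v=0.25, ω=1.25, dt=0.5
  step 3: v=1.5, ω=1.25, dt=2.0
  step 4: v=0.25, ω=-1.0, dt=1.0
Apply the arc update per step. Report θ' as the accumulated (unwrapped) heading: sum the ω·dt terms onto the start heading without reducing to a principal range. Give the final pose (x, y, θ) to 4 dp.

(5.4744, -3.8454, -1.4930)

step 1: θ'=-3.6180 (R=3.5000) → pose (5.8550, -1.4208, -3.6180)
step 2: θ'=-2.9930 (R=0.2000) → pose (5.7337, -1.4007, -2.9930)
step 3: θ'=-0.4930 (R=1.2000) → pose (5.3435, -3.6446, -0.4930)
step 4: θ'=-1.4930 (R=-0.2500) → pose (5.4744, -3.8454, -1.4930)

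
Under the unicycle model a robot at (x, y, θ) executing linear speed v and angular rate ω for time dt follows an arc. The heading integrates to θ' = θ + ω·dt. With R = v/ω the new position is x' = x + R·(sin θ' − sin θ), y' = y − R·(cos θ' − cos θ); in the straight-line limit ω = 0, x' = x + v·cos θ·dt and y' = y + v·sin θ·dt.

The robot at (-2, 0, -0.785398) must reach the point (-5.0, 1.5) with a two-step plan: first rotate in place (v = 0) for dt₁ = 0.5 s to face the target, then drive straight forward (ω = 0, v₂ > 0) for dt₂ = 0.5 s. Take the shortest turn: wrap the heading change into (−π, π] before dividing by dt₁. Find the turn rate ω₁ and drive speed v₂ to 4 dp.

heading to target = atan2(1.5−0, -5−-2) = 2.6779
Δθ = wrap(2.6779 − -0.7854) = -2.8198; ω₁ = Δθ/dt₁ = -5.6397
distance = √((-5−-2)² + (1.5−0)²) = 3.3541; v₂ = distance/dt₂ = 6.7082

ω₁ = -5.6397, v₂ = 6.7082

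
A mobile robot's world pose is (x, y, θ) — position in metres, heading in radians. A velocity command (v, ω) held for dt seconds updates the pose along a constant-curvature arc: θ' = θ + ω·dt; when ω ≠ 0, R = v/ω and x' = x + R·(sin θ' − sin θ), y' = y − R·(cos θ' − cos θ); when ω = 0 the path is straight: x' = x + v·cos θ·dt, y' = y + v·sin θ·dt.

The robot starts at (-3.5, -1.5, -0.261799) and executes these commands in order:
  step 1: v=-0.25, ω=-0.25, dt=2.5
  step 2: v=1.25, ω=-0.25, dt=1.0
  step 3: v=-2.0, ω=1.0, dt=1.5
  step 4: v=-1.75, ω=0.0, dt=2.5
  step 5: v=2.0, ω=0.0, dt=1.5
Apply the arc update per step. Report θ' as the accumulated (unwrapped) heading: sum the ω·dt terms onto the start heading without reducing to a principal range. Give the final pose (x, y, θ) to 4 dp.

step 1: θ'=-0.8868 (R=1.0000) → pose (-4.0162, -1.1660, -0.8868)
step 2: θ'=-1.1368 (R=-5.0000) → pose (-3.3550, -2.2229, -1.1368)
step 3: θ'=0.3632 (R=-2.0000) → pose (-5.8802, -1.1944, 0.3632)
step 4: θ'=0.3632 (straight) → pose (-9.9698, -2.7487, 0.3632)
step 5: θ'=0.3632 (straight) → pose (-7.1655, -1.6829, 0.3632)

(-7.1655, -1.6829, 0.3632)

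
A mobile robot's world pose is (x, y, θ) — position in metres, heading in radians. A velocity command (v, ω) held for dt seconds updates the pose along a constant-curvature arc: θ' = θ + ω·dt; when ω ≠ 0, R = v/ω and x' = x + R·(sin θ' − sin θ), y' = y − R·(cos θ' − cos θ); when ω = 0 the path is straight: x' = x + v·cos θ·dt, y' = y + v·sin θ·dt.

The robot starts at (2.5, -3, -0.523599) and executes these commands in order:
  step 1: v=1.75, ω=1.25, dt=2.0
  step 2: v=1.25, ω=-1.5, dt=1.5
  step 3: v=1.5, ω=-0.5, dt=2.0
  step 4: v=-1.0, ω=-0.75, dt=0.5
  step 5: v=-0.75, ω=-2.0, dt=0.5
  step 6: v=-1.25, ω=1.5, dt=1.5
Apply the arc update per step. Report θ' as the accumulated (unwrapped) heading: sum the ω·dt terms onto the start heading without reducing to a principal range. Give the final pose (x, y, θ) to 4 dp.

(7.6062, 0.1835, -0.3986)

step 1: θ'=1.9764 (R=1.4000) → pose (4.4864, -1.2352, 1.9764)
step 2: θ'=-0.2736 (R=-0.8333) → pose (5.4773, -0.1040, -0.2736)
step 3: θ'=-1.2736 (R=-3.0000) → pose (7.5352, -2.1139, -1.2736)
step 4: θ'=-1.6486 (R=1.3333) → pose (7.4808, -1.6198, -1.6486)
step 5: θ'=-2.6486 (R=0.3750) → pose (7.6772, -1.3186, -2.6486)
step 6: θ'=-0.3986 (R=-0.8333) → pose (7.6062, 0.1835, -0.3986)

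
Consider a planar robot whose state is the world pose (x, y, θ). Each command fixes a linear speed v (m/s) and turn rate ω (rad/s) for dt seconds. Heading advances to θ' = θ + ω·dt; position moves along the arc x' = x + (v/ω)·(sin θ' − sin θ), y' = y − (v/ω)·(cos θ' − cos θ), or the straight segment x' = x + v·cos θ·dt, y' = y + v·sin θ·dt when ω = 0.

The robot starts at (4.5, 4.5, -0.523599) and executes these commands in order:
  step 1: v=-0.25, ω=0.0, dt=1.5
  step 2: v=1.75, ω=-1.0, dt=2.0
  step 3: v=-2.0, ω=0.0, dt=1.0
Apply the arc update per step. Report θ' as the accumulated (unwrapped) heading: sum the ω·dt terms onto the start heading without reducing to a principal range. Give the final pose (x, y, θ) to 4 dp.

(5.9443, 2.9044, -2.5236)

step 1: θ'=-0.5236 (straight) → pose (4.1752, 4.6875, -0.5236)
step 2: θ'=-2.5236 (R=-1.7500) → pose (4.3142, 1.7456, -2.5236)
step 3: θ'=-2.5236 (straight) → pose (5.9443, 2.9044, -2.5236)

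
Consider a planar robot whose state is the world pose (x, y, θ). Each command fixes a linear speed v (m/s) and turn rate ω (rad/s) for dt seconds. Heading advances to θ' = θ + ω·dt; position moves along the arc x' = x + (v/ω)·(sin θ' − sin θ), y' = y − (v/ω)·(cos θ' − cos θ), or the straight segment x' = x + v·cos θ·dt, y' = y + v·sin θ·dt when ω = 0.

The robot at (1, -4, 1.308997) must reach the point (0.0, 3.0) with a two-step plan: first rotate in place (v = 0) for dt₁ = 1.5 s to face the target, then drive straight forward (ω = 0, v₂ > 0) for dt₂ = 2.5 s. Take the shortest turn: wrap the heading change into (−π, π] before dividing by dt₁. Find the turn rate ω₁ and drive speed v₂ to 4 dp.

heading to target = atan2(3−-4, 0−1) = 1.7127
Δθ = wrap(1.7127 − 1.3090) = 0.4037; ω₁ = Δθ/dt₁ = 0.2691
distance = √((0−1)² + (3−-4)²) = 7.0711; v₂ = distance/dt₂ = 2.8284

ω₁ = 0.2691, v₂ = 2.8284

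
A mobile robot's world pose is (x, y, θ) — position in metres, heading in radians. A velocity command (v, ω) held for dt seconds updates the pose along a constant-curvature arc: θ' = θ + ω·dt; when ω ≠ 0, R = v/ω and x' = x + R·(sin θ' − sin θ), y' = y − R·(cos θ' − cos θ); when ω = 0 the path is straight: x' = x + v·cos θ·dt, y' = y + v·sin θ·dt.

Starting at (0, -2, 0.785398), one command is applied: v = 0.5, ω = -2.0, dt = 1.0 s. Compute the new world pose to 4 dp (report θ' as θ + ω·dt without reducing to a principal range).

θ' = 0.7854 + -2.0·1.0 = -1.2146
R = v/ω = 0.5/-2.0 = -0.2500
x' = 0 + -0.2500·(sin -1.2146 − sin 0.7854) = 0.4111
y' = -2 − -0.2500·(cos -1.2146 − cos 0.7854) = -2.0896

(0.4111, -2.0896, -1.2146)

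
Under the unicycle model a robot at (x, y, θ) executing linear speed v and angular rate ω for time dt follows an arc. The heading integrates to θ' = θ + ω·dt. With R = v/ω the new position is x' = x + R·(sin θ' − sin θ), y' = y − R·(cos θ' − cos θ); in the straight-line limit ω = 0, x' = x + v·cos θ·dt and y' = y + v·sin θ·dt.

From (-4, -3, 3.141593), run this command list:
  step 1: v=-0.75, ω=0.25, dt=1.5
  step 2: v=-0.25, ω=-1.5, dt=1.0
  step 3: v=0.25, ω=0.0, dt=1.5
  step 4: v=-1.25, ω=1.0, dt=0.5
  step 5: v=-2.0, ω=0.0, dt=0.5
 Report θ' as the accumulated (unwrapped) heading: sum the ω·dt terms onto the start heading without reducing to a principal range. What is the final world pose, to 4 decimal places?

(-1.6440, -3.5962, 2.5166)

step 1: θ'=3.5166 (R=-3.0000) → pose (-2.9012, -2.7915, 3.5166)
step 2: θ'=2.0166 (R=0.1667) → pose (-2.6898, -2.8747, 2.0166)
step 3: θ'=2.0166 (straight) → pose (-2.8515, -2.5364, 2.0166)
step 4: θ'=2.5166 (R=-1.2500) → pose (-2.4550, -3.0111, 2.5166)
step 5: θ'=2.5166 (straight) → pose (-1.6440, -3.5962, 2.5166)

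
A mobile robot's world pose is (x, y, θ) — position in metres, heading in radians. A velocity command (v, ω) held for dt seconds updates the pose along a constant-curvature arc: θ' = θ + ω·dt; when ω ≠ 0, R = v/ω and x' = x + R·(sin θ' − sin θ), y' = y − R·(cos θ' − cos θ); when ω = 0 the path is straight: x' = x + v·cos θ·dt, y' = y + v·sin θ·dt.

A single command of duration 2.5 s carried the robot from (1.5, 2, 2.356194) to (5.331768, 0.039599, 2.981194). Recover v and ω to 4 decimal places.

v = -1.7500, ω = 0.2500

Δθ = 2.981194 − 2.356194 = 0.625000
ω = Δθ/dt = 0.625000/2.5 = 0.2500
R = Δx/(sin θ' − sin θ) = -7.0000
v = R·ω = -7.0000·0.2500 = -1.7500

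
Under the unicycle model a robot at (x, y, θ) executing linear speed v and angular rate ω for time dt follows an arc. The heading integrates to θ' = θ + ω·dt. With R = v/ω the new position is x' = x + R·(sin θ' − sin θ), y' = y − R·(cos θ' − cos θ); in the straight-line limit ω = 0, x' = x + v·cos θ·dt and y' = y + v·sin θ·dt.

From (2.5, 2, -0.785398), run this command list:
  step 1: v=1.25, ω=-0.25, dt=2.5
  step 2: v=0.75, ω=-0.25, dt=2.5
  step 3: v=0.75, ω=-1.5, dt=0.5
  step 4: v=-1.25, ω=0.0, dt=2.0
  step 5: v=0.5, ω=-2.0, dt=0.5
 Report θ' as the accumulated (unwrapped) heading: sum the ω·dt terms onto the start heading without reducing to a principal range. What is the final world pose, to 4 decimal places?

(5.4540, -1.8988, -3.7854)

step 1: θ'=-1.4104 (R=-5.0000) → pose (3.9003, -0.7370, -1.4104)
step 2: θ'=-2.0354 (R=-3.0000) → pose (3.6208, -2.5603, -2.0354)
step 3: θ'=-2.7854 (R=-0.5000) → pose (3.3481, -2.8049, -2.7854)
step 4: θ'=-2.7854 (straight) → pose (5.6912, -1.9331, -2.7854)
step 5: θ'=-3.7854 (R=-0.2500) → pose (5.4540, -1.8988, -3.7854)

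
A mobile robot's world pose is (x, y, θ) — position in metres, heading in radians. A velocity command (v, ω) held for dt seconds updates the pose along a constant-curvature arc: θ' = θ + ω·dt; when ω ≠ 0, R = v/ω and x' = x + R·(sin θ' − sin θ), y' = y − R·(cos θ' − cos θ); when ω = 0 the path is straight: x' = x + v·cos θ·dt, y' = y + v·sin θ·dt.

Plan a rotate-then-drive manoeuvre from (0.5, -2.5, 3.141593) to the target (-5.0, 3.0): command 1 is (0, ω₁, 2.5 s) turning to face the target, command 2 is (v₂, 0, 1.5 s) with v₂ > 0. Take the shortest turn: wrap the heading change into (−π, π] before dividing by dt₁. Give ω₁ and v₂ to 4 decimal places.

ω₁ = -0.3142, v₂ = 5.1854

heading to target = atan2(3−-2.5, -5−0.5) = 2.3562
Δθ = wrap(2.3562 − 3.1416) = -0.7854; ω₁ = Δθ/dt₁ = -0.3142
distance = √((-5−0.5)² + (3−-2.5)²) = 7.7782; v₂ = distance/dt₂ = 5.1854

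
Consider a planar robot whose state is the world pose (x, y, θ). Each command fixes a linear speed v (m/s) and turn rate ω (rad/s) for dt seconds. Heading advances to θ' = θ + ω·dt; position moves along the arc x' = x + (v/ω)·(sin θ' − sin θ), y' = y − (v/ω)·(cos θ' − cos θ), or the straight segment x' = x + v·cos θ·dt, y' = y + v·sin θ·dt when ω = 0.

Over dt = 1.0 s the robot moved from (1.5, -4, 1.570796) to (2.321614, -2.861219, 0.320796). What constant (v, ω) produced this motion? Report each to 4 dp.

Δθ = 0.320796 − 1.570796 = -1.250000
ω = Δθ/dt = -1.250000/1.0 = -1.2500
R = −Δy/(cos θ' − cos θ) = -1.2000
v = R·ω = -1.2000·-1.2500 = 1.5000

v = 1.5000, ω = -1.2500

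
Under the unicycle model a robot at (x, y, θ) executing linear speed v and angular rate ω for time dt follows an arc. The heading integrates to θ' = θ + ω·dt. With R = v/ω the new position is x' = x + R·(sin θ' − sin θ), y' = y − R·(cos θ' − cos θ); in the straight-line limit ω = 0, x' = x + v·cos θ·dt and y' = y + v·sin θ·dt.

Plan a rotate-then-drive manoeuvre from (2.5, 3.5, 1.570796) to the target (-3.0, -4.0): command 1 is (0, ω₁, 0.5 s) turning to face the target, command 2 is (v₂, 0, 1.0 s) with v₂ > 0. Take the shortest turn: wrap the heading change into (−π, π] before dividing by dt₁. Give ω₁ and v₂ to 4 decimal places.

heading to target = atan2(-4−3.5, -3−2.5) = -2.2035
Δθ = wrap(-2.2035 − 1.5708) = 2.5088; ω₁ = Δθ/dt₁ = 5.0177
distance = √((-3−2.5)² + (-4−3.5)²) = 9.3005; v₂ = distance/dt₂ = 9.3005

ω₁ = 5.0177, v₂ = 9.3005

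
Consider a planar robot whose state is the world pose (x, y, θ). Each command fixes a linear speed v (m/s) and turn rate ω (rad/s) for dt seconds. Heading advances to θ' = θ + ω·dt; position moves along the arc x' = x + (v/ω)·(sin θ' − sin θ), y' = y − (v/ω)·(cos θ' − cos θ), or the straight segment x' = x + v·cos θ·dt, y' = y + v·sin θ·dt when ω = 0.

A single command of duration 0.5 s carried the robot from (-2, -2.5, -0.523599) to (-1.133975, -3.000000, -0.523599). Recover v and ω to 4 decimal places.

Δθ = -0.523599 − -0.523599 = 0.000000
ω = Δθ/dt = 0.000000/0.5 = 0.0000
ω = 0 → v = (Δx·cos θ + Δy·sin θ)/dt = 2.0000

v = 2.0000, ω = 0.0000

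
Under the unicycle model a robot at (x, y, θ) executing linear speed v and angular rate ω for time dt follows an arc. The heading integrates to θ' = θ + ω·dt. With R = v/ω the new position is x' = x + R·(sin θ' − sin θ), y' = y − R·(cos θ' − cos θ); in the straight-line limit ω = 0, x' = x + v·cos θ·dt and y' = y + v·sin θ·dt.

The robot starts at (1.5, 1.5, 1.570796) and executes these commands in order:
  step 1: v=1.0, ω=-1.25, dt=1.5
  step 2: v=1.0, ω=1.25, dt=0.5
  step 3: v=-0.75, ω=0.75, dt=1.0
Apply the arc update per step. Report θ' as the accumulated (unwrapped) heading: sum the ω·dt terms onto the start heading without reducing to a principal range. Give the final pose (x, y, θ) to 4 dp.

step 1: θ'=-0.3042 (R=-0.8000) → pose (2.5396, 2.2633, -0.3042)
step 2: θ'=0.3208 (R=0.8000) → pose (3.0315, 2.2673, 0.3208)
step 3: θ'=1.0708 (R=-1.0000) → pose (2.4693, 1.7978, 1.0708)

(2.4693, 1.7978, 1.0708)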